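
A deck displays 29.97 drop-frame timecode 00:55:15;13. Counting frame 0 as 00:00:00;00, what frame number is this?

Complete 10-minute blocks: 5, each 17982 frames → 89910.
Remaining 5 whole minutes in the current block: 1800 + 4 × 1798 = 8992 frames.
Within the current minute: 15 × 30 + 13 − 2 = 461 (labels ;00/;01 skipped at this minute). Total = 89910 + 8992 + 461 = 99363.

99363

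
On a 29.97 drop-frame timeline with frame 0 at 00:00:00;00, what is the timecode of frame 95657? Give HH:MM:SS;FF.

Ten DF minutes hold 17982 frames, so frame 95657 lies in block 5 (frames 89910–107891) with 5747 frames into that block.
The block's first minute is 1800 frames and the rest 1798 each; 5747 frames reaches minute 3, so 5 × 18 + 3 × 2 = 96 labels have been skipped so far.
Adding those back, label number 95657 + 96 = 95753 at 30 labels/s is 3191 s + 23 f = 0 h 53 min 11 s frame 23, i.e. 00:53:11;23.

00:53:11;23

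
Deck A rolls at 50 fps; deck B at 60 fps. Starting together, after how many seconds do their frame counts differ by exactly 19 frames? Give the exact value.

1.9 seconds

The gap grows by |60 − 50| = 10 frames per second.
Time for a 19-frame gap: 19 ÷ (10) = 1.9 s.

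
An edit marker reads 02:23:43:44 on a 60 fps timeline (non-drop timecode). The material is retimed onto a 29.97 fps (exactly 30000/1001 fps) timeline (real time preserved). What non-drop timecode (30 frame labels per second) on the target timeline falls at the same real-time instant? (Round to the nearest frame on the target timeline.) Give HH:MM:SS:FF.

Source frame index: (2×3600 + 23×60 + 43) × 60 + 44 = 517424.
Real time: 517424 / (60) = 129356/15 s.
Target frame: (129356/15) × (30000/1001) = 258712000/1001 ≈ 258453.546 → 258454.
At 30 labels/s: frame 258454 → 02:23:35:04.

02:23:35:04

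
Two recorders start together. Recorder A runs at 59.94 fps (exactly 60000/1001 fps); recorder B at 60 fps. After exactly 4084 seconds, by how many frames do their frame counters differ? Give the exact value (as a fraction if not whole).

245040/1001 frames

A emits 60000/1001 × 4084 = 245040000/1001 frames; B emits 60 × 4084 = 245040.
Difference = 245040/1001 frames (≈ 244.7952); B is ahead of A.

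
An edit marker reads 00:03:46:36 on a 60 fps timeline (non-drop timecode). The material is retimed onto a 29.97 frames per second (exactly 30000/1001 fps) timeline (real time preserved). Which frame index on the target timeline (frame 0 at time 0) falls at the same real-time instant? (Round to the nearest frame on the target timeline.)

frame 6791

Source frame index: (0×3600 + 3×60 + 46) × 60 + 36 = 13596.
Real time: 13596 / (60) = 1133/5 s.
Target frame: (1133/5) × (30000/1001) = 618000/91 ≈ 6791.209 → 6791.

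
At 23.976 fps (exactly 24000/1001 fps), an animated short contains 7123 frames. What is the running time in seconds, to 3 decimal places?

Running time = 7123 × 1001/24000 = 7130123/24000 s ≈ 297.088 s.

297.088 seconds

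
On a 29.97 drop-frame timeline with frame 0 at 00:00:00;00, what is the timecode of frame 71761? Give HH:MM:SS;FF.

Each 10-minute DF block holds 10 × 60 × 30 − 9 × 2 = 17982 frames. 71761 ÷ 17982 → 3 full blocks, remainder 17815.
Within the partial block the first minute is 1800 frames and each further minute 1798, so 9 further minute boundaries passed. Total skipped labels = 18 × 3 + 2 × 9 = 72.
Non-drop label index = 71761 + 72 = 71833; at 30 labels/s that is 00:39:54:13, i.e. DF 00:39:54;13.

00:39:54;13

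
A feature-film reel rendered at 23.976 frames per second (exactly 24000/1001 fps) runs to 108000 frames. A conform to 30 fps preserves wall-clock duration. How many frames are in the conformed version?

135135 frames

Target frames = source frames × (target rate / source rate) = 108000 × (30)/(24000/1001) = 108000 × 1001/800 = 135135.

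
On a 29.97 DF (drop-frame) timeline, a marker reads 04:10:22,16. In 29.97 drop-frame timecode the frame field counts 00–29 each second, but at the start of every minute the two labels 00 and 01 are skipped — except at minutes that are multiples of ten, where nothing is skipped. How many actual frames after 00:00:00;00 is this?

450226

Complete 10-minute blocks: 25, each 17982 frames → 449550.
Remaining 0 whole minutes in the current block: 0 frames.
Within the current minute: 22 × 30 + 16 = 676. Total = 449550 + 0 + 676 = 450226.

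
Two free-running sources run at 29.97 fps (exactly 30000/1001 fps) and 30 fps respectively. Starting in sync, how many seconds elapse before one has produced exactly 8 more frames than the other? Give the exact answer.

The gap grows by |30 − 30000/1001| = 30/1001 frames per second.
Time for a 8-frame gap: 8 ÷ (30/1001) = 4004/15 s.

4004/15 seconds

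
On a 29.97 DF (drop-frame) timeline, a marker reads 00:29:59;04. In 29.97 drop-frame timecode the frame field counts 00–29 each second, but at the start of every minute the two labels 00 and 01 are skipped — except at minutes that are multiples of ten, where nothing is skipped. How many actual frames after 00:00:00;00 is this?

53920

Complete 10-minute blocks: 2, each 17982 frames → 35964.
Remaining 9 whole minutes in the current block: 1800 + 8 × 1798 = 16184 frames.
Within the current minute: 59 × 30 + 4 − 2 = 1772 (labels ;00/;01 skipped at this minute). Total = 35964 + 16184 + 1772 = 53920.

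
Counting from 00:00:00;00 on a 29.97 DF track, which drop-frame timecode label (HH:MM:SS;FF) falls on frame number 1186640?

10:59:54;08

Each 10-minute DF block holds 10 × 60 × 30 − 9 × 2 = 17982 frames. 1186640 ÷ 17982 → 65 full blocks, remainder 17810.
Within the partial block the first minute is 1800 frames and each further minute 1798, so 9 further minute boundaries passed. Total skipped labels = 18 × 65 + 2 × 9 = 1188.
Non-drop label index = 1186640 + 1188 = 1187828; at 30 labels/s that is 10:59:54:08, i.e. DF 10:59:54;08.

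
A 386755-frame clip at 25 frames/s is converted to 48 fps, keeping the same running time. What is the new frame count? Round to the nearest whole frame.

Frames at target rate = 386755 × (48) / (25) = 3712848/5 ≈ 742569.600.
Nearest whole frame: 742570.

742570 frames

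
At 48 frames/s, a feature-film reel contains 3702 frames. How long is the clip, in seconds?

Running time = 3702 / (48) = 77.125 s.

77.125 seconds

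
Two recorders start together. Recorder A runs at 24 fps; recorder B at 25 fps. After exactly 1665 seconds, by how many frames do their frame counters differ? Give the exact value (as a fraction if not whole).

A emits 24 × 1665 = 39960 frames; B emits 25 × 1665 = 41625.
Difference = 1665 frames; B is ahead of A.

1665 frames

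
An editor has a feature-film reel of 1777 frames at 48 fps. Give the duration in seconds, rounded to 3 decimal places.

37.021 seconds

Running time = 1777 × 1/48 = 1777/48 s ≈ 37.021 s.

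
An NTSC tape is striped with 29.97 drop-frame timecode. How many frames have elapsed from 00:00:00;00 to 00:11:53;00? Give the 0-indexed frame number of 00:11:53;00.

Complete 10-minute blocks: 1, each 17982 frames → 17982.
Remaining 1 whole minute in the current block: 1800 + 0 × 1798 = 1800 frames.
Within the current minute: 53 × 30 + 0 − 2 = 1588 (labels ;00/;01 skipped at this minute). Total = 17982 + 1800 + 1588 = 21370.

21370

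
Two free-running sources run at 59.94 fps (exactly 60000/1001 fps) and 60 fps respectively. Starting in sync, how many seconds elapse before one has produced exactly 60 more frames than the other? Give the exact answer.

1001 seconds

The gap grows by |60 − 60000/1001| = 60/1001 frames per second.
Time for a 60-frame gap: 60 ÷ (60/1001) = 1001 s.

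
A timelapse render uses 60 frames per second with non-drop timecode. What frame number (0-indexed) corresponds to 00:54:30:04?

196204

Total seconds to the label: (0 × 3600 + 54 × 60 + 30) = 3270.
Frame index = 3270 × 60 + 4 = 196204.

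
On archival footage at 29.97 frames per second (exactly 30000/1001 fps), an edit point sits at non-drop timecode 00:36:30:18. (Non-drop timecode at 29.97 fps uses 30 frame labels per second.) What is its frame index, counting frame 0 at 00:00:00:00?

Total seconds to the label: (0 × 3600 + 36 × 60 + 30) = 2190.
Frame index = 2190 × 30 + 18 = 65718.

65718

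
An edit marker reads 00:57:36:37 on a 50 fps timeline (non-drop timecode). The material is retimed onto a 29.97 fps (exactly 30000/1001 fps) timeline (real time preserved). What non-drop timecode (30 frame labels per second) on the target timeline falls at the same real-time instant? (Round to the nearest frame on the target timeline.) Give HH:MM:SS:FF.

00:57:33:09

Source frame index: (0×3600 + 57×60 + 36) × 50 + 37 = 172837.
Real time: 172837 / (50) = 172837/50 s.
Target frame: (172837/50) × (30000/1001) = 14814600/143 ≈ 103598.601 → 103599.
At 30 labels/s: frame 103599 → 00:57:33:09.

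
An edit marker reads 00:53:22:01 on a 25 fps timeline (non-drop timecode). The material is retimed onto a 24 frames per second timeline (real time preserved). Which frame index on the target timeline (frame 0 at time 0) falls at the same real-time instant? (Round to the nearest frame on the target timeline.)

frame 76849

Source frame index: (0×3600 + 53×60 + 22) × 25 + 1 = 80051.
Real time: 80051 / (25) = 80051/25 s.
Target frame: (80051/25) × (24) = 1921224/25 ≈ 76848.960 → 76849.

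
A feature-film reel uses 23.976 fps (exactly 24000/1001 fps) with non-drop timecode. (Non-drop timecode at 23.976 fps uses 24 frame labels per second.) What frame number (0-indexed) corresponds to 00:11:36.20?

frame 16724

Total seconds to the label: (0 × 3600 + 11 × 60 + 36) = 696.
Frame index = 696 × 24 + 20 = 16724.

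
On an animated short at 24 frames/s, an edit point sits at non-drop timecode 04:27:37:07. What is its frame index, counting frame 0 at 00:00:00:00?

frame 385375

Total seconds to the label: (4 × 3600 + 27 × 60 + 37) = 16057.
Frame index = 16057 × 24 + 7 = 385375.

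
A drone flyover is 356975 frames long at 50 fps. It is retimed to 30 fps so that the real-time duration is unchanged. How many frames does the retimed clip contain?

214185 frames

Target frames = source frames × (target rate / source rate) = 356975 × (30)/(50) = 356975 × 3/5 = 214185.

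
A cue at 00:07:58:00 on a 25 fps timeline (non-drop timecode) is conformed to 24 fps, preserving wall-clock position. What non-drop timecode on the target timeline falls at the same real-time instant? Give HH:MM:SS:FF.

Source frame index: (0×3600 + 7×60 + 58) × 25 + 0 = 11950.
Real time: 11950 / (25) = 478 s.
Target frame: (478) × (24) = 11472.
At 24 labels/s: frame 11472 → 00:07:58:00.

00:07:58:00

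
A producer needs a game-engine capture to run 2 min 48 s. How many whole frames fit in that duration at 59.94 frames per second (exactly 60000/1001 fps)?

2 min 48 s = 168 s.
Frames = 168 × 60000/1001 = 1440000/143 ≈ 10069.9301.
Complete frames: 10069.

10069 frames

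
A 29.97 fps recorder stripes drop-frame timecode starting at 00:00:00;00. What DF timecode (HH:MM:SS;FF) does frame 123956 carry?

Each 10-minute DF block holds 10 × 60 × 30 − 9 × 2 = 17982 frames. 123956 ÷ 17982 → 6 full blocks, remainder 16064.
Within the partial block the first minute is 1800 frames and each further minute 1798, so 8 further minute boundaries passed. Total skipped labels = 18 × 6 + 2 × 8 = 124.
Non-drop label index = 123956 + 124 = 124080; at 30 labels/s that is 01:08:56:00, i.e. DF 01:08:56;00.

01:08:56;00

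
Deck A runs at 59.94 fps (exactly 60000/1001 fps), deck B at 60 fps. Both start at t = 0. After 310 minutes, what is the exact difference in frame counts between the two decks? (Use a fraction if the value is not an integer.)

310 min = 18600 s.
A emits 60000/1001 × 18600 = 1116000000/1001 frames; B emits 60 × 18600 = 1116000.
Difference = 1116000/1001 frames (≈ 1114.8851); B is ahead of A.

1116000/1001 frames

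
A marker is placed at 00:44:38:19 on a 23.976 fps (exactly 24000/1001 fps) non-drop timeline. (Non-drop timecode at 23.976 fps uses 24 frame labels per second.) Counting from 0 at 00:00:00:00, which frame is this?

64291

Total seconds to the label: (0 × 3600 + 44 × 60 + 38) = 2678.
Frame index = 2678 × 24 + 19 = 64291.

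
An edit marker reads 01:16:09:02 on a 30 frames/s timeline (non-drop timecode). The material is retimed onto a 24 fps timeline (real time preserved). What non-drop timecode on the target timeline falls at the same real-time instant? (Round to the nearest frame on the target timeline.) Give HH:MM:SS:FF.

01:16:09:02

Source frame index: (1×3600 + 16×60 + 9) × 30 + 2 = 137072.
Real time: 137072 / (30) = 68536/15 s.
Target frame: (68536/15) × (24) = 548288/5 ≈ 109657.600 → 109658.
At 24 labels/s: frame 109658 → 01:16:09:02.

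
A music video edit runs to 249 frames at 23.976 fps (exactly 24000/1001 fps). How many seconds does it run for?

10.385375 seconds

Running time = 249 / (24000/1001) = 10.385375 s.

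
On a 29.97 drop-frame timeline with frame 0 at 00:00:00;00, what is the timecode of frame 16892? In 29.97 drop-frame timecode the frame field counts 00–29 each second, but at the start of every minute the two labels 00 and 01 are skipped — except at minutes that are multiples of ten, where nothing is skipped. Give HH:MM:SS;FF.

00:09:23;20

Ten DF minutes hold 17982 frames, so frame 16892 lies in block 0 (frames 0–17981) with 16892 frames into that block.
The block's first minute is 1800 frames and the rest 1798 each; 16892 frames reaches minute 9, so 0 × 18 + 9 × 2 = 18 labels have been skipped so far.
Adding those back, label number 16892 + 18 = 16910 at 30 labels/s is 563 s + 20 f = 0 h 9 min 23 s frame 20, i.e. 00:09:23;20.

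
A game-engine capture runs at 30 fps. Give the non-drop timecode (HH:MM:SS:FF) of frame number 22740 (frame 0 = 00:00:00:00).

00:12:38:00

22740 ÷ 30 = 758 full seconds, remainder 0 frames.
758 s = 0 h 12 min 38 s.
Timecode: 00:12:38:00.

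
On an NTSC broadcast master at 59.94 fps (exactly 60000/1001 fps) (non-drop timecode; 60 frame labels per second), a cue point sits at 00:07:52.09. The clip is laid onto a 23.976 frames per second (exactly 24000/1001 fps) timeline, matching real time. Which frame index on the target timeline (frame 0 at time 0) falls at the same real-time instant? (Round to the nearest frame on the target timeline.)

frame 11332

Source frame index: (0×3600 + 7×60 + 52) × 60 + 9 = 28329.
Real time: 28329 / (60000/1001) = 9452443/20000 s.
Target frame: (9452443/20000) × (24000/1001) = 56658/5 ≈ 11331.600 → 11332.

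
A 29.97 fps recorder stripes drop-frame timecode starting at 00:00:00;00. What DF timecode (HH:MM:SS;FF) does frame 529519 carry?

04:54:28;09

Ten DF minutes hold 17982 frames, so frame 529519 lies in block 29 (frames 521478–539459) with 8041 frames into that block.
The block's first minute is 1800 frames and the rest 1798 each; 8041 frames reaches minute 4, so 29 × 18 + 4 × 2 = 530 labels have been skipped so far.
Adding those back, label number 529519 + 530 = 530049 at 30 labels/s is 17668 s + 9 f = 4 h 54 min 28 s frame 9, i.e. 04:54:28;09.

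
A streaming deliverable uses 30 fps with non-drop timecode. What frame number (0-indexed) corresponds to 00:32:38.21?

Total seconds to the label: (0 × 3600 + 32 × 60 + 38) = 1958.
Frame index = 1958 × 30 + 21 = 58761.

frame 58761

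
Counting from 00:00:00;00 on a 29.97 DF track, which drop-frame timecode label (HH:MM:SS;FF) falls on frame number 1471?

00:00:49;01

Each 10-minute DF block holds 10 × 60 × 30 − 9 × 2 = 17982 frames. 1471 ÷ 17982 → 0 full blocks, remainder 1471.
Within the partial block the first minute is 1800 frames and each further minute 1798, so 0 further minute boundaries passed. Total skipped labels = 18 × 0 + 2 × 0 = 0.
Non-drop label index = 1471 + 0 = 1471; at 30 labels/s that is 00:00:49:01, i.e. DF 00:00:49;01.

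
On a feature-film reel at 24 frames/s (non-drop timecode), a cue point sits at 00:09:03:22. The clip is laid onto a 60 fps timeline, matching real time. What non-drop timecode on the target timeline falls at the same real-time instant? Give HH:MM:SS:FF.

00:09:03:55

Source frame index: (0×3600 + 9×60 + 3) × 24 + 22 = 13054.
Real time: 13054 / (24) = 6527/12 s.
Target frame: (6527/12) × (60) = 32635.
At 60 labels/s: frame 32635 → 00:09:03:55.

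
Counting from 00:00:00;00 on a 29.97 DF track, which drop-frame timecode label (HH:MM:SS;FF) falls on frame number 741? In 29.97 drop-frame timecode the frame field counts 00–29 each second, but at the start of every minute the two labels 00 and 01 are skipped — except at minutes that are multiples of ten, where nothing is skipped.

00:00:24;21

Each 10-minute DF block holds 10 × 60 × 30 − 9 × 2 = 17982 frames. 741 ÷ 17982 → 0 full blocks, remainder 741.
Within the partial block the first minute is 1800 frames and each further minute 1798, so 0 further minute boundaries passed. Total skipped labels = 18 × 0 + 2 × 0 = 0.
Non-drop label index = 741 + 0 = 741; at 30 labels/s that is 00:00:24:21, i.e. DF 00:00:24;21.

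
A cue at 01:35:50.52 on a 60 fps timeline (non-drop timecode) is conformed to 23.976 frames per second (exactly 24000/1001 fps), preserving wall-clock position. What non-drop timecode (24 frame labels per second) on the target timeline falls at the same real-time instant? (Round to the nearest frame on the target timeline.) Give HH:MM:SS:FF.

Source frame index: (1×3600 + 35×60 + 50) × 60 + 52 = 345052.
Real time: 345052 / (60) = 86263/15 s.
Target frame: (86263/15) × (24000/1001) = 138020800/1001 ≈ 137882.917 → 137883.
At 24 labels/s: frame 137883 → 01:35:45:03.

01:35:45:03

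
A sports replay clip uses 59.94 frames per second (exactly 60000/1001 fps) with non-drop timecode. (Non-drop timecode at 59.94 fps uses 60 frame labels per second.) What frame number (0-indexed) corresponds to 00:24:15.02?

frame 87302

Total seconds to the label: (0 × 3600 + 24 × 60 + 15) = 1455.
Frame index = 1455 × 60 + 2 = 87302.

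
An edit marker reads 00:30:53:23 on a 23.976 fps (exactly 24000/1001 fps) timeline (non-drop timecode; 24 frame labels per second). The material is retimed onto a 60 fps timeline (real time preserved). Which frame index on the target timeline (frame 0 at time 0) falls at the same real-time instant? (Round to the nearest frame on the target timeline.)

frame 111349

Source frame index: (0×3600 + 30×60 + 53) × 24 + 23 = 44495.
Real time: 44495 / (24000/1001) = 8907899/4800 s.
Target frame: (8907899/4800) × (60) = 8907899/80 ≈ 111348.738 → 111349.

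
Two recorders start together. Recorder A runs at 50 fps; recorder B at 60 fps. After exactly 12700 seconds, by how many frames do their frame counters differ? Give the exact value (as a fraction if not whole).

127000 frames

A emits 50 × 12700 = 635000 frames; B emits 60 × 12700 = 762000.
Difference = 127000 frames; B is ahead of A.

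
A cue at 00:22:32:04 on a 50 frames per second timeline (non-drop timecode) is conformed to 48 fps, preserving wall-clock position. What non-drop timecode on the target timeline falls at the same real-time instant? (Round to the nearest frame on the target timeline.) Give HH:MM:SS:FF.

00:22:32:04

Source frame index: (0×3600 + 22×60 + 32) × 50 + 4 = 67604.
Real time: 67604 / (50) = 33802/25 s.
Target frame: (33802/25) × (48) = 1622496/25 ≈ 64899.840 → 64900.
At 48 labels/s: frame 64900 → 00:22:32:04.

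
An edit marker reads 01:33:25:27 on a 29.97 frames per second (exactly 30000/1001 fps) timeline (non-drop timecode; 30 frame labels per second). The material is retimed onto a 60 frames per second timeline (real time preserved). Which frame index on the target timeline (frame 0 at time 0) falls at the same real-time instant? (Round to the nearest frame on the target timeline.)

frame 336690

Source frame index: (1×3600 + 33×60 + 25) × 30 + 27 = 168177.
Real time: 168177 / (30000/1001) = 56115059/10000 s.
Target frame: (56115059/10000) × (60) = 168345177/500 ≈ 336690.354 → 336690.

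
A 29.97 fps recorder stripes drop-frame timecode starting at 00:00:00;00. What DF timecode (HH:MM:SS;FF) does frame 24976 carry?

Each 10-minute DF block holds 10 × 60 × 30 − 9 × 2 = 17982 frames. 24976 ÷ 17982 → 1 full block, remainder 6994.
Within the partial block the first minute is 1800 frames and each further minute 1798, so 3 further minute boundaries passed. Total skipped labels = 18 × 1 + 2 × 3 = 24.
Non-drop label index = 24976 + 24 = 25000; at 30 labels/s that is 00:13:53:10, i.e. DF 00:13:53;10.

00:13:53;10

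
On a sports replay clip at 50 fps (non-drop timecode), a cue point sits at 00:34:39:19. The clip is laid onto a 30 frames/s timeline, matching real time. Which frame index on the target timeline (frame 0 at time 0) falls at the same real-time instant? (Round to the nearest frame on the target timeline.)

frame 62381

Source frame index: (0×3600 + 34×60 + 39) × 50 + 19 = 103969.
Real time: 103969 / (50) = 103969/50 s.
Target frame: (103969/50) × (30) = 311907/5 ≈ 62381.400 → 62381.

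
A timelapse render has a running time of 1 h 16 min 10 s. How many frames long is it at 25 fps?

114250 frames

1 h 16 min 10 s = 4570 s.
Frames = 4570 × 25 = 114250.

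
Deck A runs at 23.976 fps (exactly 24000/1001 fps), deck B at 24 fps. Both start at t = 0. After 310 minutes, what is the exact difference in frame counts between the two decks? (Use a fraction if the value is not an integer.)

310 min = 18600 s.
A emits 24000/1001 × 18600 = 446400000/1001 frames; B emits 24 × 18600 = 446400.
Difference = 446400/1001 frames (≈ 445.9540); B is ahead of A.

446400/1001 frames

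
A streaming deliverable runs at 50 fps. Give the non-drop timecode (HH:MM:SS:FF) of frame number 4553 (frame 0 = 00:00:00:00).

00:01:31:03

4553 ÷ 50 = 91 full seconds, remainder 3 frames.
91 s = 0 h 1 min 31 s.
Timecode: 00:01:31:03.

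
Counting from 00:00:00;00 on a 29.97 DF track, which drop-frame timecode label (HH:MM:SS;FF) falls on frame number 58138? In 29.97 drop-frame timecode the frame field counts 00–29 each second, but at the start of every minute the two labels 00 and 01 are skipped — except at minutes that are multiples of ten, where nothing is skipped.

00:32:19;26

Ten DF minutes hold 17982 frames, so frame 58138 lies in block 3 (frames 53946–71927) with 4192 frames into that block.
The block's first minute is 1800 frames and the rest 1798 each; 4192 frames reaches minute 2, so 3 × 18 + 2 × 2 = 58 labels have been skipped so far.
Adding those back, label number 58138 + 58 = 58196 at 30 labels/s is 1939 s + 26 f = 0 h 32 min 19 s frame 26, i.e. 00:32:19;26.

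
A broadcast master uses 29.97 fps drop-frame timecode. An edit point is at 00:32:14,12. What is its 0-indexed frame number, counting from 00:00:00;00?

57974

As if non-drop at 30 labels/s: (0 × 3600 + 32 × 60 + 14) × 30 + 12 = 58032.
Minute boundaries passed: 32; those not divisible by 10: 32 − 3 = 29; dropped labels = 2 × 29 = 58.
Actual frame index = 58032 − 58 = 57974.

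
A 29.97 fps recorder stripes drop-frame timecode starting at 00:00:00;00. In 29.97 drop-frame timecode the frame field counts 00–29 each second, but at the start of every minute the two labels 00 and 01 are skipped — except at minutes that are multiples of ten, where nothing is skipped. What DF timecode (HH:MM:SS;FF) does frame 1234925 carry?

11:26:45;11

Each 10-minute DF block holds 10 × 60 × 30 − 9 × 2 = 17982 frames. 1234925 ÷ 17982 → 68 full blocks, remainder 12149.
Within the partial block the first minute is 1800 frames and each further minute 1798, so 6 further minute boundaries passed. Total skipped labels = 18 × 68 + 2 × 6 = 1236.
Non-drop label index = 1234925 + 1236 = 1236161; at 30 labels/s that is 11:26:45:11, i.e. DF 11:26:45;11.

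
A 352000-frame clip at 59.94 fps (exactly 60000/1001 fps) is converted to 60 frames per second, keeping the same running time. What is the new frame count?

Target frames = source frames × (target rate / source rate) = 352000 × (60)/(60000/1001) = 352000 × 1001/1000 = 352352.

352352 frames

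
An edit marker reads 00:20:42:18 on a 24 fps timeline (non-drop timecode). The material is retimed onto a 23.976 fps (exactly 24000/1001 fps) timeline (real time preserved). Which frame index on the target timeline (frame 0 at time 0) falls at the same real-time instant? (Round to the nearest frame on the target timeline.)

Source frame index: (0×3600 + 20×60 + 42) × 24 + 18 = 29826.
Real time: 29826 / (24) = 4971/4 s.
Target frame: (4971/4) × (24000/1001) = 29826000/1001 ≈ 29796.204 → 29796.

frame 29796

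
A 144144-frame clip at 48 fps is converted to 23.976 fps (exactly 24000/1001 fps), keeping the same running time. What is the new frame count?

Target frames = source frames × (target rate / source rate) = 144144 × (24000/1001)/(48) = 144144 × 500/1001 = 72000.

72000 frames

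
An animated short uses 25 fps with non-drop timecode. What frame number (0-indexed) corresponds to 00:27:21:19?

41044

Total seconds to the label: (0 × 3600 + 27 × 60 + 21) = 1641.
Frame index = 1641 × 25 + 19 = 41044.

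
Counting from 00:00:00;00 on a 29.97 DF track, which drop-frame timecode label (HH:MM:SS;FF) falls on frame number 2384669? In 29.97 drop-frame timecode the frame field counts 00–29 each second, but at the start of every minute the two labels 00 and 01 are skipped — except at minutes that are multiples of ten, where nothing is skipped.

22:06:08;17

Each 10-minute DF block holds 10 × 60 × 30 − 9 × 2 = 17982 frames. 2384669 ÷ 17982 → 132 full blocks, remainder 11045.
Within the partial block the first minute is 1800 frames and each further minute 1798, so 6 further minute boundaries passed. Total skipped labels = 18 × 132 + 2 × 6 = 2388.
Non-drop label index = 2384669 + 2388 = 2387057; at 30 labels/s that is 22:06:08:17, i.e. DF 22:06:08;17.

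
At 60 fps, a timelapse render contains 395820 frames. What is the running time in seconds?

Running time = 395820 / (60) = 6597 s.

6597 seconds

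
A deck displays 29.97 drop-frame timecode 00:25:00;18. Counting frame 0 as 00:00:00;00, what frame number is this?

Complete 10-minute blocks: 2, each 17982 frames → 35964.
Remaining 5 whole minutes in the current block: 1800 + 4 × 1798 = 8992 frames.
Within the current minute: 0 × 30 + 18 − 2 = 16 (labels ;00/;01 skipped at this minute). Total = 35964 + 8992 + 16 = 44972.

44972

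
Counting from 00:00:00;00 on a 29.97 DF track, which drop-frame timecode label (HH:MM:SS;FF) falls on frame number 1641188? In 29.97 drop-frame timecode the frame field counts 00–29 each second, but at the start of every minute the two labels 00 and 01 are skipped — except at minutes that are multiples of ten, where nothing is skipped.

Ten DF minutes hold 17982 frames, so frame 1641188 lies in block 91 (frames 1636362–1654343) with 4826 frames into that block.
The block's first minute is 1800 frames and the rest 1798 each; 4826 frames reaches minute 2, so 91 × 18 + 2 × 2 = 1642 labels have been skipped so far.
Adding those back, label number 1641188 + 1642 = 1642830 at 30 labels/s is 54761 s + 0 f = 15 h 12 min 41 s frame 0, i.e. 15:12:41;00.

15:12:41;00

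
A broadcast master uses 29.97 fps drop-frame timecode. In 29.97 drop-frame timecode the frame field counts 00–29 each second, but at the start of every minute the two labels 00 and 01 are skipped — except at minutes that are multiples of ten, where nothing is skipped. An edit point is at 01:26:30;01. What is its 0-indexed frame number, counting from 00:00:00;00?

As if non-drop at 30 labels/s: (1 × 3600 + 26 × 60 + 30) × 30 + 1 = 155701.
Minute boundaries passed: 86; those not divisible by 10: 86 − 8 = 78; dropped labels = 2 × 78 = 156.
Actual frame index = 155701 − 156 = 155545.

155545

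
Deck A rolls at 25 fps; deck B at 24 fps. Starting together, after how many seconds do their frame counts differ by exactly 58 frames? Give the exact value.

The gap grows by |24 − 25| = 1 frame per second.
Time for a 58-frame gap: 58 ÷ (1) = 58 s.

58 seconds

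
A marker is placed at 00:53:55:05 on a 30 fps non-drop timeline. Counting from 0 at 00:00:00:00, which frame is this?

frame 97055

Total seconds to the label: (0 × 3600 + 53 × 60 + 55) = 3235.
Frame index = 3235 × 30 + 5 = 97055.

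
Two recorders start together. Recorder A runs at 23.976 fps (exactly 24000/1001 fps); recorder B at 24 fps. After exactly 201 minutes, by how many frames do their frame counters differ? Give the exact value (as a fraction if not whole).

201 min = 12060 s.
A emits 24000/1001 × 12060 = 289440000/1001 frames; B emits 24 × 12060 = 289440.
Difference = 289440/1001 frames (≈ 289.1508); B is ahead of A.

289440/1001 frames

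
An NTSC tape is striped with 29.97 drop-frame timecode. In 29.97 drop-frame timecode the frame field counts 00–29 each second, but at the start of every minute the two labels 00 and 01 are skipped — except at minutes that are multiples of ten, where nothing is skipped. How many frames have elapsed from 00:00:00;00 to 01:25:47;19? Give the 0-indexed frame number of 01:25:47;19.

Complete 10-minute blocks: 8, each 17982 frames → 143856.
Remaining 5 whole minutes in the current block: 1800 + 4 × 1798 = 8992 frames.
Within the current minute: 47 × 30 + 19 − 2 = 1427 (labels ;00/;01 skipped at this minute). Total = 143856 + 8992 + 1427 = 154275.

154275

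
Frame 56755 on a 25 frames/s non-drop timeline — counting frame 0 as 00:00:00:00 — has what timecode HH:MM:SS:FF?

56755 ÷ 25 = 2270 full seconds, remainder 5 frames.
2270 s = 0 h 37 min 50 s.
Timecode: 00:37:50:05.

00:37:50:05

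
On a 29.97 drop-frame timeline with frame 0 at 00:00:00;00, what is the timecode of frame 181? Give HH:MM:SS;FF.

Ten DF minutes hold 17982 frames, so frame 181 lies in block 0 (frames 0–17981) with 181 frames into that block.
The block's first minute is 1800 frames and the rest 1798 each; 181 frames reaches minute 0, so 0 × 18 + 0 × 2 = 0 labels have been skipped so far.
Adding those back, label number 181 + 0 = 181 at 30 labels/s is 6 s + 1 f = 0 h 0 min 6 s frame 1, i.e. 00:00:06;01.

00:00:06;01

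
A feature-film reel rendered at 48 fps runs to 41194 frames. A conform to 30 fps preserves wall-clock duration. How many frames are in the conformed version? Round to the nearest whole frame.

Frames at target rate = 41194 × (30) / (48) = 102985/4 ≈ 25746.250.
Nearest whole frame: 25746.

25746 frames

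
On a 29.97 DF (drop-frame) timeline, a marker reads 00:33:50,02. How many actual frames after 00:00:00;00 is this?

Complete 10-minute blocks: 3, each 17982 frames → 53946.
Remaining 3 whole minutes in the current block: 1800 + 2 × 1798 = 5396 frames.
Within the current minute: 50 × 30 + 2 − 2 = 1500 (labels ;00/;01 skipped at this minute). Total = 53946 + 5396 + 1500 = 60842.

60842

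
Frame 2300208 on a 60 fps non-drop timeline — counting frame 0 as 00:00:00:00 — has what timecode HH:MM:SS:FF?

10:38:56:48

2300208 ÷ 60 = 38336 full seconds, remainder 48 frames.
38336 s = 10 h 38 min 56 s.
Timecode: 10:38:56:48.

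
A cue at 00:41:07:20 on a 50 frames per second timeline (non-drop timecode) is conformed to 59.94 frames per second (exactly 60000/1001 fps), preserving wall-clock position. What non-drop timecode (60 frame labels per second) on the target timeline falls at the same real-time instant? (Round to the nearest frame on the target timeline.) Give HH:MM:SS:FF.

00:41:04:56

Source frame index: (0×3600 + 41×60 + 7) × 50 + 20 = 123370.
Real time: 123370 / (50) = 12337/5 s.
Target frame: (12337/5) × (60000/1001) = 11388000/77 ≈ 147896.104 → 147896.
At 60 labels/s: frame 147896 → 00:41:04:56.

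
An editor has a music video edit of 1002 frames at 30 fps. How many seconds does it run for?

33.4 seconds

Running time = 1002 / (30) = 33.4 s.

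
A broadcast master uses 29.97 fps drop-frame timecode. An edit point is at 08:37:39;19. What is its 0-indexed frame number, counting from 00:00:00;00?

930857

Complete 10-minute blocks: 51, each 17982 frames → 917082.
Remaining 7 whole minutes in the current block: 1800 + 6 × 1798 = 12588 frames.
Within the current minute: 39 × 30 + 19 − 2 = 1187 (labels ;00/;01 skipped at this minute). Total = 917082 + 12588 + 1187 = 930857.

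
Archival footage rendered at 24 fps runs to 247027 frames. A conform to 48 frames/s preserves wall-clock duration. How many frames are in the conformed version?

Target frames = source frames × (target rate / source rate) = 247027 × (48)/(24) = 247027 × 2 = 494054.

494054 frames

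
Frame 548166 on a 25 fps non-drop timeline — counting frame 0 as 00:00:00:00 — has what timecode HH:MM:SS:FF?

06:05:26:16

548166 ÷ 25 = 21926 full seconds, remainder 16 frames.
21926 s = 6 h 5 min 26 s.
Timecode: 06:05:26:16.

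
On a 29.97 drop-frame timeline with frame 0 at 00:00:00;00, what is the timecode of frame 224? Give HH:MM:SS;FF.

Each 10-minute DF block holds 10 × 60 × 30 − 9 × 2 = 17982 frames. 224 ÷ 17982 → 0 full blocks, remainder 224.
Within the partial block the first minute is 1800 frames and each further minute 1798, so 0 further minute boundaries passed. Total skipped labels = 18 × 0 + 2 × 0 = 0.
Non-drop label index = 224 + 0 = 224; at 30 labels/s that is 00:00:07:14, i.e. DF 00:00:07;14.

00:00:07;14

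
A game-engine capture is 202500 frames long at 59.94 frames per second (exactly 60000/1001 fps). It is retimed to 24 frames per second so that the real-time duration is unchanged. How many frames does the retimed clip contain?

Target frames = source frames × (target rate / source rate) = 202500 × (24)/(60000/1001) = 202500 × 1001/2500 = 81081.

81081 frames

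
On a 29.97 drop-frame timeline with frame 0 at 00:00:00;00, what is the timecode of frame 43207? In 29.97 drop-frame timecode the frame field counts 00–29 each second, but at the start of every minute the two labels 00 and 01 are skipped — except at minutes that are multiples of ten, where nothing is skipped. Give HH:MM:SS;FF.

Each 10-minute DF block holds 10 × 60 × 30 − 9 × 2 = 17982 frames. 43207 ÷ 17982 → 2 full blocks, remainder 7243.
Within the partial block the first minute is 1800 frames and each further minute 1798, so 4 further minute boundaries passed. Total skipped labels = 18 × 2 + 2 × 4 = 44.
Non-drop label index = 43207 + 44 = 43251; at 30 labels/s that is 00:24:01:21, i.e. DF 00:24:01;21.

00:24:01;21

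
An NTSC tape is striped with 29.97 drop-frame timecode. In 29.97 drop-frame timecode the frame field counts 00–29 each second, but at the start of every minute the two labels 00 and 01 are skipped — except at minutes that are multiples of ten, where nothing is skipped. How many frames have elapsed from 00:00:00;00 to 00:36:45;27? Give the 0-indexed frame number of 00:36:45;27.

Complete 10-minute blocks: 3, each 17982 frames → 53946.
Remaining 6 whole minutes in the current block: 1800 + 5 × 1798 = 10790 frames.
Within the current minute: 45 × 30 + 27 − 2 = 1375 (labels ;00/;01 skipped at this minute). Total = 53946 + 10790 + 1375 = 66111.

66111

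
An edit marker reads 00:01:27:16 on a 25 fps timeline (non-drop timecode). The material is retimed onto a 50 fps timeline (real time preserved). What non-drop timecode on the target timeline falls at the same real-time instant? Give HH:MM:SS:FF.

00:01:27:32

Source frame index: (0×3600 + 1×60 + 27) × 25 + 16 = 2191.
Real time: 2191 / (25) = 2191/25 s.
Target frame: (2191/25) × (50) = 4382.
At 50 labels/s: frame 4382 → 00:01:27:32.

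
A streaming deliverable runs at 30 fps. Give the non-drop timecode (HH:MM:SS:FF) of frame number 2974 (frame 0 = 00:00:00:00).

00:01:39:04

2974 ÷ 30 = 99 full seconds, remainder 4 frames.
99 s = 0 h 1 min 39 s.
Timecode: 00:01:39:04.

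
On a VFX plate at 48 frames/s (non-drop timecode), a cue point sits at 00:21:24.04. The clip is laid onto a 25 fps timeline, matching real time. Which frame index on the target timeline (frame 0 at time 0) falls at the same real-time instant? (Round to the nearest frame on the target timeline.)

frame 32102

Source frame index: (0×3600 + 21×60 + 24) × 48 + 4 = 61636.
Real time: 61636 / (48) = 15409/12 s.
Target frame: (15409/12) × (25) = 385225/12 ≈ 32102.083 → 32102.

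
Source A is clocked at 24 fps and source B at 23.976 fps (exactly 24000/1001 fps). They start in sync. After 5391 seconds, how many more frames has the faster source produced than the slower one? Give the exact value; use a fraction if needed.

129384/1001 frames

A emits 24 × 5391 = 129384 frames; B emits 24000/1001 × 5391 = 129384000/1001.
Difference = 129384/1001 frames (≈ 129.2547); B is behind A.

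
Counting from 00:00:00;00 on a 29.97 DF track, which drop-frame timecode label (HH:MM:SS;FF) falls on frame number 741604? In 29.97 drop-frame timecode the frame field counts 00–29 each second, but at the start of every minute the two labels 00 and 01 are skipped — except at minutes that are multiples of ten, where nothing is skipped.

06:52:24;26

Ten DF minutes hold 17982 frames, so frame 741604 lies in block 41 (frames 737262–755243) with 4342 frames into that block.
The block's first minute is 1800 frames and the rest 1798 each; 4342 frames reaches minute 2, so 41 × 18 + 2 × 2 = 742 labels have been skipped so far.
Adding those back, label number 741604 + 742 = 742346 at 30 labels/s is 24744 s + 26 f = 6 h 52 min 24 s frame 26, i.e. 06:52:24;26.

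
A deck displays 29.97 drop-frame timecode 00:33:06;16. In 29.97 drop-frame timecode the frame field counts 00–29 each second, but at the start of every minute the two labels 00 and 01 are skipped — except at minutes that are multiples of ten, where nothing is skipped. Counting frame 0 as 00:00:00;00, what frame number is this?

59536

As if non-drop at 30 labels/s: (0 × 3600 + 33 × 60 + 6) × 30 + 16 = 59596.
Minute boundaries passed: 33; those not divisible by 10: 33 − 3 = 30; dropped labels = 2 × 30 = 60.
Actual frame index = 59596 − 60 = 59536.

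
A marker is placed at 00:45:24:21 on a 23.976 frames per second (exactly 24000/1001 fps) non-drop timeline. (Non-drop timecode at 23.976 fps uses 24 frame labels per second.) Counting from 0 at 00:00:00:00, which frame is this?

65397

Total seconds to the label: (0 × 3600 + 45 × 60 + 24) = 2724.
Frame index = 2724 × 24 + 21 = 65397.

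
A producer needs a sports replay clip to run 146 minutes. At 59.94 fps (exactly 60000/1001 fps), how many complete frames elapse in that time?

146 min = 8760 s.
Frames = 8760 × 60000/1001 = 525600000/1001 ≈ 525074.9251.
Complete frames: 525074.

525074 frames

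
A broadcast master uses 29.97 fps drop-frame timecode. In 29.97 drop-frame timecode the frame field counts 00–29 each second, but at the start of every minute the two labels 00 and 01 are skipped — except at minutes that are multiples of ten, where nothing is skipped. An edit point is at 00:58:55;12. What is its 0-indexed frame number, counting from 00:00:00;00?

As if non-drop at 30 labels/s: (0 × 3600 + 58 × 60 + 55) × 30 + 12 = 106062.
Minute boundaries passed: 58; those not divisible by 10: 58 − 5 = 53; dropped labels = 2 × 53 = 106.
Actual frame index = 106062 − 106 = 105956.

105956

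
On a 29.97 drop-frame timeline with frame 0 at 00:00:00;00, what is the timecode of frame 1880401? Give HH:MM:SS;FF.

17:25:42;23

Ten DF minutes hold 17982 frames, so frame 1880401 lies in block 104 (frames 1870128–1888109) with 10273 frames into that block.
The block's first minute is 1800 frames and the rest 1798 each; 10273 frames reaches minute 5, so 104 × 18 + 5 × 2 = 1882 labels have been skipped so far.
Adding those back, label number 1880401 + 1882 = 1882283 at 30 labels/s is 62742 s + 23 f = 17 h 25 min 42 s frame 23, i.e. 17:25:42;23.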